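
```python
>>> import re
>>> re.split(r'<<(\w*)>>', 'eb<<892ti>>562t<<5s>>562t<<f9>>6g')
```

['eb', '892ti', '562t', '5s', '562t', 'f9', '6g']

Matches to split on: at [2:11] → '<<892ti>>'; at [15:21] → '<<5s>>'; at [25:31] → '<<f9>>'.
`re.split` interleaves the captured-group text with the surrounding fragments.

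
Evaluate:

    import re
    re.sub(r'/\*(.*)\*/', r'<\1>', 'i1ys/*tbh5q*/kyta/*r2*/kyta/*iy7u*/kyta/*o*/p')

'i1ys<tbh5q*/kyta/*r2*/kyta/*iy7u*/kyta/*o>p'

Matches: at [4:44] → '/*tbh5q*/kyta/*r2*/kyta/*iy7u*/kyta/*o*/'.
The replacement refers to a captured group, so each match is rewritten using its own captured text.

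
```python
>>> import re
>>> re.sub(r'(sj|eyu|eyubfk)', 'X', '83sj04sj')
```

Matches: at [2:4] → 'sj'; at [6:8] → 'sj'.
Each match is replaced by 'X'.

'83X04X'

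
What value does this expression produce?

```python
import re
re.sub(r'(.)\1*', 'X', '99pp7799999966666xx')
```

'XXXXXX'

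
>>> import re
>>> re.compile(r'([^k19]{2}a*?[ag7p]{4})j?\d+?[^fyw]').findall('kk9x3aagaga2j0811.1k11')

['x3aagaga']

This matches exactly 2 of any character except [k19], then zero or more of the literal 'a' (lazy), then exactly 4 of one of [ag7p] (captured); then optionally a literal 'j', then one or more of a digit (lazy), then any character except [fyw].
Matches: at [3:13] match 'x3aagaga2j', group 1 = 'x3aagaga'.
Because there's exactly one group, `findall` drops the full match and keeps group 1 from the one hit.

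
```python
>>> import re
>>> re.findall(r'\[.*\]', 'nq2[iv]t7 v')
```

['[iv]']

Scanning left to right: at [3:7] → '[iv]'.
No capturing groups, so `findall` returns the 1 full match string.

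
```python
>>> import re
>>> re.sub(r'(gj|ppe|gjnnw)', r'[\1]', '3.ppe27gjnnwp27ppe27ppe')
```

'3.[ppe]27[gj]nnwp27[ppe]27[ppe]'

Alternation isn't longest-match — the leftmost alternative that fits at this position is chosen.
Matches: at [2:5] → 'ppe'; at [7:9] → 'gj'; at [15:18] → 'ppe'; at [20:23] → 'ppe'.
The replacement refers to a captured group, so each match is rewritten using its own captured text.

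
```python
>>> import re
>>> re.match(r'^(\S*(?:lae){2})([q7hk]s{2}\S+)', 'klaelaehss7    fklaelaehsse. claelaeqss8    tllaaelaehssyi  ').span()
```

With `match`, the pattern is implicitly anchored at the beginning.
The match spans [0:11] → 'klaelaehss7'.

(0, 11)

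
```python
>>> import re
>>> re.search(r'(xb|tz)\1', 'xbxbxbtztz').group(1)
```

'xb'

`\1` has to match the exact text group 1 already captured.
Unlike `match`, `search` isn't anchored — it looks for the pattern anywhere in the string.
The match spans [0:4] → 'xbxb'.
Captured: group 1 = 'xb'.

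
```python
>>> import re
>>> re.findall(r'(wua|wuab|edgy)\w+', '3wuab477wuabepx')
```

Branches in `(...|...)` are attempted left-to-right; the first branch that allows the whole pattern to succeed is taken.
Matches: at [1:15] match 'wuab477wuabepx', group 1 = 'wua'.
One capturing group, so `findall` returns just the captured substring from the one match — 1 in all.

['wua']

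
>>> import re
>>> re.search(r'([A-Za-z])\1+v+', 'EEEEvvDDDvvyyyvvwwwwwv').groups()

('E',)

After group 1 captures some text, `\1` only succeeds where that same text appears again.
`re.search` tries every starting position until one works.
The match spans [0:6] → 'EEEEvv'.
Captured: group 1 = 'E'.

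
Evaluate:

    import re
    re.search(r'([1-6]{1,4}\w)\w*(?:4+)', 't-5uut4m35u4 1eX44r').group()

This matches 1 to 4 of a character in [1-6], then a word character (captured); then zero or more of a word character; then one or more of a literal '4' (non-capturing group).
`search` walks the string left to right and returns the first match it finds.
The match spans [2:12] → '5uut4m35u4'.
Captured: group 1 = '5u'.

'5uut4m35u4'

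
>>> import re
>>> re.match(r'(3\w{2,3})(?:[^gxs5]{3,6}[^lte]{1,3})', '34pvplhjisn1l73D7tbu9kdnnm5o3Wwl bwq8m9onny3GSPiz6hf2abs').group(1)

'34pv'

The match spans [0:12] → '34pvplhjisn1'.
Captured: group 1 = '34pv'.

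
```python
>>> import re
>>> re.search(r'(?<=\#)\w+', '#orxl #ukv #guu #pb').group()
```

Because the assertion is zero-width, the text it checks is not consumed and won't appear in the result.
The match spans [1:5] → 'orxl'.

'orxl'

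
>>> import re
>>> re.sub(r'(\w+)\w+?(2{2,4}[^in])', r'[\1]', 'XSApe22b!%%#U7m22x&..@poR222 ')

'[XSAp]!%%#[U7]&..@[poR]'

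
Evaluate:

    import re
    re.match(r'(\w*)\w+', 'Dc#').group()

'Dc'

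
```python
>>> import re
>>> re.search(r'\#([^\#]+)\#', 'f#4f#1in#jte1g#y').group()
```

The match spans [1:5] → '#4f#'.

'#4f#'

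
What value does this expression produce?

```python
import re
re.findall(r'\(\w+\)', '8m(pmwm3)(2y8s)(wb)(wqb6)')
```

`findall` yields the raw match text (4 of them) because the pattern has no groups.

['(pmwm3)', '(2y8s)', '(wb)', '(wqb6)']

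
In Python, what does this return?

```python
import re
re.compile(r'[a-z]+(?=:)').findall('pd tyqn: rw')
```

['tyqn']

Lookahead/lookbehind check context without consuming it, so the matched span excludes the asserted characters.
Since nothing is captured, `findall` lists the 1 matched substring directly.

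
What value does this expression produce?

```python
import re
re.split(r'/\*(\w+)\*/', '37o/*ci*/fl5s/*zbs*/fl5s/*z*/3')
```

['37o', 'ci', 'fl5s', 'zbs', 'fl5s', 'z', '3']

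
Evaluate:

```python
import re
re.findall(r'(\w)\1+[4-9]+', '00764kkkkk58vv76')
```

['0', 'k', 'v']

After group 1 captures some text, `\1` only succeeds where that same text appears again.
One capturing group, so `findall` returns just the captured substring from each match — 3 in all.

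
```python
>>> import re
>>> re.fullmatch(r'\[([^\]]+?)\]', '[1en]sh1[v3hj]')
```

`re.fullmatch` is like wrapping the pattern in `^…$` (in single-line mode).
Here the pattern can't cover the whole string, so the call returns None.

None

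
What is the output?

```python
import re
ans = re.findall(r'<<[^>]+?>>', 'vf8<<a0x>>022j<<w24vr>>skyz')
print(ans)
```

['<<a0x>>', '<<w24vr>>']

`findall` yields the raw match text (2 of them) because the pattern has no groups.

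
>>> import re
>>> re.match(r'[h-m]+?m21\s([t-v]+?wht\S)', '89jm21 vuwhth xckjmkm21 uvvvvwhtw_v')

None

`re.match` only tries the pattern at the start of the string.
Here the pattern fails at index 0, so the call returns None.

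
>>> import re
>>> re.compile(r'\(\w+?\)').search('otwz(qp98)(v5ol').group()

'(qp98)'

`search` walks the string left to right and returns the first match it finds.
The match spans [4:10] → '(qp98)'.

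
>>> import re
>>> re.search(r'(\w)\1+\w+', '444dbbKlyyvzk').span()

(0, 13)

After group 1 captures some text, `\1` only succeeds where that same text appears again.
`re.search` tries every starting position until one works.
The match spans [0:13] → '444dbbKlyyvzk'.
Captured: group 1 = '4'.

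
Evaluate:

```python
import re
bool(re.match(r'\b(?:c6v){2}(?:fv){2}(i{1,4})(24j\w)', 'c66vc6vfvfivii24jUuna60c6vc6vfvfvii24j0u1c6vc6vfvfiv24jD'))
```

False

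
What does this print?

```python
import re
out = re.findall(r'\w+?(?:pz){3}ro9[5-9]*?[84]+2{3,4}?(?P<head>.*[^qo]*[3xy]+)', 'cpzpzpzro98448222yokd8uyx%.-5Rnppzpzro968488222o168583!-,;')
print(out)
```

['yokd8uyx%.-5Rnppzpzro968488222o168583']

The pattern matches one or more of a word character (lazy); then the literal 'pz' repeated 3 times, then the literal 'ro9', then zero or more of a character in [5-9] (lazy); then one or more of one of [84], then 3 to 4 of the literal '2' (lazy); then zero or more of any character, then zero or more of any character except [qo], then one or more of one of [3xy] (captured as 'head').
One capturing group, so `findall` returns just the captured substring from the one match — 1 in all.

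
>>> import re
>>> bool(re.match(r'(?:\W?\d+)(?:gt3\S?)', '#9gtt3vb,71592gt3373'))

False

With `match`, the pattern is implicitly anchored at the beginning.
Here position 0 doesn't satisfy it, so the call returns None, and `bool(None)` is False.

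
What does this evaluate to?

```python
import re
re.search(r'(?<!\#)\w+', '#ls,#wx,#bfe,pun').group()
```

`(?!…)`/`(?<!…)` only lets a position through if the neighbouring text does NOT match; no characters are consumed.
The match spans [2:3] → 's'.

's'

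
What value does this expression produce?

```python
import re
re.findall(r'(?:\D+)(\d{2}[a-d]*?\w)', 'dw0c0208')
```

['020']

`findall` collects group 1 from the one match (1 total).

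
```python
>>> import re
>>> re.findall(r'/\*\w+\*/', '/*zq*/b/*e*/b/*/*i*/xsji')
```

Walking the string: at [0:6] → '/*zq*/'; at [7:12] → '/*e*/'; at [15:20] → '/*i*/'.
`findall` yields the raw match text (3 of them) because the pattern has no groups.

['/*zq*/', '/*e*/', '/*i*/']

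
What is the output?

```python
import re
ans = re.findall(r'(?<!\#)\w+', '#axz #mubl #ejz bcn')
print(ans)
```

['xz', 'ubl', 'jz', 'bcn']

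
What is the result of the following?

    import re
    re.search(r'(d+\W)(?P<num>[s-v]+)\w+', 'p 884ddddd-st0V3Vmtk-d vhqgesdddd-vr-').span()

(5, 20)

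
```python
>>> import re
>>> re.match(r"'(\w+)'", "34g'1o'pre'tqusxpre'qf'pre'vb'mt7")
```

`match` is anchored at position 0; if the pattern doesn't fit there, it returns None.
Here the pattern fails at index 0, so the call returns None.

None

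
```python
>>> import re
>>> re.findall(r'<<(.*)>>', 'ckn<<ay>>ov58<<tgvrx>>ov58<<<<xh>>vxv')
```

Because there's exactly one group, `findall` drops the full match and keeps group 1 from the one hit.

['ay>>ov58<<tgvrx>>ov58<<<<xh']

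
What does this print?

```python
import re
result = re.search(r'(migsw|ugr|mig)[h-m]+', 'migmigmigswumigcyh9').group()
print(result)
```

The match spans [0:5] → 'migmi'.

migmi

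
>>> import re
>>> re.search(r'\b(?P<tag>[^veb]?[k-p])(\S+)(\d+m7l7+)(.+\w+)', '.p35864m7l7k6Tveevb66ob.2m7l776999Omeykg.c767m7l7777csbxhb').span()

The pattern matches a word boundary (`\b`, zero-width); then optionally any character except [veb], then a character in [k-p] (captured as 'tag'); then one or more of a non-whitespace character (captured); then one or more of a digit, then the literal 'm7l', then one or more of the literal '7' (captured); then one or more of any character, then one or more of a word character (captured).
`search` walks the string left to right and returns the first match it finds.
The match spans [1:58] → 'p35864m7l7k6Tveevb66ob.2m7l776999Omeykg.c767m7l7777csbxhb'.
Captured: group 1 = 'p', group 2 = '35864m7l7k6Tveevb66ob.2m7l776999Omeykg.c76', group 3 = '7m7l7777', group 4 = 'csbxhb'.

(1, 58)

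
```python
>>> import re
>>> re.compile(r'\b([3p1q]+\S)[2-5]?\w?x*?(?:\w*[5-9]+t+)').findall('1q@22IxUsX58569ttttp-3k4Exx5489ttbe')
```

['1q@', '3k']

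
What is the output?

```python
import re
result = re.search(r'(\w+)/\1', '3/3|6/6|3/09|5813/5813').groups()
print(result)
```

('3',)

The match spans [0:3] → '3/3'.
Captured: group 1 = '3'.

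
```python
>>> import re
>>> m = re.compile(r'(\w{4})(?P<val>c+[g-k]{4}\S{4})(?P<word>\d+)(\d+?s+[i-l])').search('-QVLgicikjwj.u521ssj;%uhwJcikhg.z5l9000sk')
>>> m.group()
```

'uhwJcikhg.z5l9000sk'

This matches exactly 4 of a word character (captured); then one or more of a literal 'c', then exactly 4 of a character in [g-k], then exactly 4 of a non-whitespace character (captured as 'val'); then one or more of a digit (captured as 'word'); then one or more of a digit (lazy), then one or more of a literal 's', then a character in [i-l] (captured).
`re.search` tries every starting position until one works.
The match spans [22:41] → 'uhwJcikhg.z5l9000sk'.
Captured: group 1 = 'uhwJ', group 2 = 'cikhg.z5l', group 3 = '900', group 4 = '0sk'.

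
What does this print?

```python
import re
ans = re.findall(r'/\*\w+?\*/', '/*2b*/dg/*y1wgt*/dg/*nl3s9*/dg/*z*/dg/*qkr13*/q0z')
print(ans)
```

['/*2b*/', '/*y1wgt*/', '/*nl3s9*/', '/*z*/', '/*qkr13*/']

`findall` yields the raw match text (5 of them) because the pattern has no groups.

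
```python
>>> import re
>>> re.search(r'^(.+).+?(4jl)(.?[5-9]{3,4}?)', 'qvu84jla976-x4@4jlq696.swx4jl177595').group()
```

The pattern matches anchored at the start of the string; then one or more of any character (captured); then one or more of any character (lazy); then the literal '4j', then a literal 'l' (captured); then optionally any character, then 3 to 4 of a character in [5-9] (lazy) (captured).
A non-greedy quantifier consumes as few characters as it can — just enough that the remainder of the pattern still matches from where it stops; whatever follows it matches normally.
`re.search` tries every starting position until one works.
The match spans [0:33] → 'qvu84jla976-x4@4jlq696.swx4jl1775'.
Captured: group 1 = 'qvu84jla976-x4@4jlq696.sw', group 2 = '4jl', group 3 = '1775'.

'qvu84jla976-x4@4jlq696.swx4jl1775'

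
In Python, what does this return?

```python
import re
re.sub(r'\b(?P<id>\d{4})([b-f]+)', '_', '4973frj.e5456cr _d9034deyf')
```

'_rj.e5456cr _d9034deyf'

The pattern matches a word boundary (`\b`, zero-width); then exactly 4 of a digit (captured as 'id'); then one or more of a character in [b-f] (captured).
`sub` substitutes '_' at each match site.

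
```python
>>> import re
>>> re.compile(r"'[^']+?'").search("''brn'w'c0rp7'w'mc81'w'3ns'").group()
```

Unlike `match`, `search` isn't anchored — it looks for the pattern anywhere in the string.
The match spans [1:6] → "'brn'".

"'brn'"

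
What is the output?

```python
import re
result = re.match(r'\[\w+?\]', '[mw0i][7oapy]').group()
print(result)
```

[mw0i]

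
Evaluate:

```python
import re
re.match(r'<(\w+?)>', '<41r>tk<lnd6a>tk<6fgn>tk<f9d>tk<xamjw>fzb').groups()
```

('41r',)

The match spans [0:5] → '<41r>'.
Captured: group 1 = '41r'.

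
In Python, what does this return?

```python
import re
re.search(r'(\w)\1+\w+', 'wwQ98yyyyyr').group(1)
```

`\1` is not a pattern — it's the concrete string captured by group 1, re-applied verbatim.
`re.search` scans for the first position where the pattern succeeds.
The match spans [0:11] → 'wwQ98yyyyyr'.
Captured: group 1 = 'w'.

'w'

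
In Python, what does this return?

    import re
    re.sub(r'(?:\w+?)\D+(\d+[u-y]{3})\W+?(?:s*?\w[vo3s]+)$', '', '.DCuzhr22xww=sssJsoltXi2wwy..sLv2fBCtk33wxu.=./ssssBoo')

'.DCuzhr22xww=sssJsoltXi2wwy..'

Pattern: one or more of a word character (lazy) (non-capturing group); then one or more of a non-digit; then one or more of a digit, then exactly 3 of a character in [u-y] (captured); then one or more of a non-word character (lazy); then zero or more of the literal 's' (lazy), then a word character, then one or more of one of [vo3s] (non-capturing group); then anchored at the end.
Matches: at [29:54] → 'sLv2fBCtk33wxu.=./ssssBoo'.
Every occurrence is swapped for ''.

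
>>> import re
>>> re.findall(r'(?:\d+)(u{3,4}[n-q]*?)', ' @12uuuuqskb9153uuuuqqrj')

A `+?`/`*?`/`{m,n}?` starts at its minimum and grows only as far as needed for what follows to match.
Because there's exactly one group, `findall` drops the full match and keeps group 1 from each hit.

['uuuu', 'uuuu']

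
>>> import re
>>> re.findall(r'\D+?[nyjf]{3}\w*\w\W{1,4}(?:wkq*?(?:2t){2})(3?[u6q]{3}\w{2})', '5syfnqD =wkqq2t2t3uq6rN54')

['3uq6rN']

`findall` collects group 1 from the one match (1 total).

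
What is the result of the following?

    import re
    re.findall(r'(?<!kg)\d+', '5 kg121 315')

The negative lookahead/lookbehind blocks any match where the forbidden context is present.
With no groups in the pattern, `findall` gives back each whole match — 3 here.

['5', '21', '315']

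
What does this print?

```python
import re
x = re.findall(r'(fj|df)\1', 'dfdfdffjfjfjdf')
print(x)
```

A backreference is literal: `\1` must see the identical characters the first group matched.
Walking the string: at [0:4] match 'dfdf', group 1 = 'df'; at [6:10] match 'fjfj', group 1 = 'fj'.
`findall` collects group 1 from each match (2 total).

['df', 'fj']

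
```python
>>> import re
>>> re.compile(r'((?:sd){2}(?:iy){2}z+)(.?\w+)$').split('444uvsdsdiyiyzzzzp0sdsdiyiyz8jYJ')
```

['444uv', 'sdsdiyiyzzzz', 'p0sdsdiyiyz8jYJ', '']

Pattern: the literal 'sd' repeated 2 times, then the literal 'iy' repeated 2 times, then one or more of the literal 'z' (captured); then optionally any character, then one or more of a word character (captured); then anchored at the end.
Matches to split on: at [5:32] → 'sdsdiyiyzzzzp0sdsdiyiyz8jYJ'.
`re.split` interleaves the captured-group text with the surrounding fragments.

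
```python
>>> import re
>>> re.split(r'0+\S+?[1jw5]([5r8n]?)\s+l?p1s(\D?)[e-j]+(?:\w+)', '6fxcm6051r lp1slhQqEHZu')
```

['6fxcm6', 'r', 'l', '']

The group in the pattern means `split` returns the separators' captures alongside the pieces.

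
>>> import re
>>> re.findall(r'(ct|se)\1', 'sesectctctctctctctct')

['se', 'ct', 'ct', 'ct', 'ct']

The backreference `\1` re-matches whatever the first group consumed, character for character.
Scanning left to right: at [0:4] match 'sese', group 1 = 'se'; at [4:8] match 'ctct', group 1 = 'ct'; at [8:12] match 'ctct', group 1 = 'ct'; at [12:16] match 'ctct', group 1 = 'ct'; at [16:20] match 'ctct', group 1 = 'ct'.
`findall` collects group 1 from each match (5 total).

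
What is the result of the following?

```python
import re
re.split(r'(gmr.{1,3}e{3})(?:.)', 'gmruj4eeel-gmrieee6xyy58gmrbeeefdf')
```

`re.split` interleaves the captured-group text with the surrounding fragments.

['', 'gmruj4eee', '-', 'gmrieee', 'xyy58', 'gmrbeee', 'df']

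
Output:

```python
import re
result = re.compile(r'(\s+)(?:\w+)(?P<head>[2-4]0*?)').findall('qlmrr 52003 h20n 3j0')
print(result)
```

[(' ', '3'), (' ', '2')]

The pattern matches one or more of whitespace (captured); then one or more of a word character (non-capturing group); then a character in [2-4], then zero or more of the literal '0' (lazy) (captured as 'head').
Scanning left to right: at [5:11] match ' 52003', groups = (' ', '3'); at [11:14] match ' h2', groups = (' ', '2').
With 2 capturing groups, `findall` returns a 2-tuple per match.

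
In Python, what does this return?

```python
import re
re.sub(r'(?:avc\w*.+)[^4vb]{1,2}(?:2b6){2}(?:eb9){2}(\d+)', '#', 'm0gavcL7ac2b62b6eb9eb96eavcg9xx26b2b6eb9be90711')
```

This matches the literal 'avc', then zero or more of a word character, then one or more of any character (non-capturing group); then 1 to 2 of any character except [4vb], then the literal '2b6' repeated 2 times, then the literal 'eb9' repeated 2 times; then one or more of a digit (captured).
`sub` substitutes '#' at each match site.

'm0g#eavcg9xx26b2b6eb9be90711'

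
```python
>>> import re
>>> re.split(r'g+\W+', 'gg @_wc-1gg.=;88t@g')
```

Splitting on the pattern gives 3 pieces.

['', '_wc-1', '88t@g']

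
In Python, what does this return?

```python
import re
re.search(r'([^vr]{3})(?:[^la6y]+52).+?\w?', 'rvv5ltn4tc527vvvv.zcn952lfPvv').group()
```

Pattern: exactly 3 of any character except [vr] (captured); then one or more of any character except [la6y], then the literal '52' (non-capturing group); then one or more of any character (lazy), then optionally a word character.
`re.search` tries every starting position until one works.
The match spans [3:26] → '5ltn4tc527vvvv.zcn952lf'.
Captured: group 1 = '5lt'.

'5ltn4tc527vvvv.zcn952lf'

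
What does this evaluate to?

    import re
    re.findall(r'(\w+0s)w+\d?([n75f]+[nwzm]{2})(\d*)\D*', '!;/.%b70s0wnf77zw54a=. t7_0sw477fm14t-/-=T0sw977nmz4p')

The pattern matches one or more of a word character, then the literal '0s' (captured); then one or more of the literal 'w', then optionally a digit; then one or more of one of [n75f], then exactly 2 of one of [nwzm] (captured); then zero or more of a digit (captured); then zero or more of a non-digit.
Multiple groups make `findall` return tuples — one 3-tuple for the one match.

[('T0s', '77nmz', '4')]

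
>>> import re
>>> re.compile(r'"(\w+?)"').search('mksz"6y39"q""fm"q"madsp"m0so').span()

The match spans [4:10] → '"6y39"'.

(4, 10)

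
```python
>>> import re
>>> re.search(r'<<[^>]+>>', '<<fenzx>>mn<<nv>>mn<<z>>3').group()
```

The match spans [0:9] → '<<fenzx>>'.

'<<fenzx>>'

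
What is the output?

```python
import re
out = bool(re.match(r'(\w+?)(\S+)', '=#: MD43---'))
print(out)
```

False

`re.match` won't scan ahead — the pattern has to work from the very first character.
Here position 0 doesn't satisfy it, so the call returns None, and `bool(None)` is False.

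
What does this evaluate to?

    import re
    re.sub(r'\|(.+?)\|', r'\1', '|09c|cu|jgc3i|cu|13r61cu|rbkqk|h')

'09ccujgc3icu13r61curbkqk|h'

Matches: at [0:5] → '|09c|'; at [7:14] → '|jgc3i|'; at [16:25] → '|13r61cu|'.
`\1` in the replacement pulls in group 1's text for each match.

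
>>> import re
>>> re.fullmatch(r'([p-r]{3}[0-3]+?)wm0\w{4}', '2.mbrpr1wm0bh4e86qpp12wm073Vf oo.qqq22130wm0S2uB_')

`re.fullmatch` is like wrapping the pattern in `^…$` (in single-line mode).
Here the string isn't matched end-to-end, so the call returns None.

None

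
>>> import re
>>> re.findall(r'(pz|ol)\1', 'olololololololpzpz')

The backreference `\1` re-matches whatever the first group consumed, character for character.
Scanning left to right: at [0:4] match 'olol', group 1 = 'ol'; at [4:8] match 'olol', group 1 = 'ol'; at [8:12] match 'olol', group 1 = 'ol'; at [14:18] match 'pzpz', group 1 = 'pz'.
One capturing group, so `findall` returns just the captured substring from each match — 4 in all.

['ol', 'ol', 'ol', 'pz']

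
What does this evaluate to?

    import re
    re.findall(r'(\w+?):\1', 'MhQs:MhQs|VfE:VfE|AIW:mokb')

['MhQs', 'VfE']

`\1` is not a pattern — it's the concrete string captured by group 1, re-applied verbatim.
Scanning left to right: at [0:9] match 'MhQs:MhQs', group 1 = 'MhQs'; at [10:17] match 'VfE:VfE', group 1 = 'VfE'.
Because there's exactly one group, `findall` drops the full match and keeps group 1 from each hit.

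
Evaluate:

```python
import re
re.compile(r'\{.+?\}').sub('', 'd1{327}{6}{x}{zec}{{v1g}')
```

Each match is replaced by ''.

'd1'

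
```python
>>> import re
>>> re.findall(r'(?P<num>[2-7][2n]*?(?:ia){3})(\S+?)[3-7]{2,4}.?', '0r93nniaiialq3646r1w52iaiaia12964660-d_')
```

This matches a character in [2-7], then zero or more of one of [2n] (lazy), then the literal 'ia' repeated 3 times (captured as 'num'); then one or more of a non-whitespace character (lazy) (captured); then 2 to 4 of a character in [3-7], then optionally any character.
2 groups means the one result is a tuple of 2 captured strings — 1 here.

[('52iaiaia', '129')]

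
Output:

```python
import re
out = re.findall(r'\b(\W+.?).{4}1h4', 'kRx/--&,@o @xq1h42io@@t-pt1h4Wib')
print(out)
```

This matches a word boundary (`\b`, zero-width); then one or more of a non-word character, then optionally any character (captured); then exactly 4 of any character, then the literal '1h4'.
Walking the string: at [3:17] match '/--&,@o @xq1h4', group 1 = '/--&,@o'; at [20:29] match '@@t-pt1h4', group 1 = '@@'.
`findall` collects group 1 from each match (2 total).

['/--&,@o', '@@']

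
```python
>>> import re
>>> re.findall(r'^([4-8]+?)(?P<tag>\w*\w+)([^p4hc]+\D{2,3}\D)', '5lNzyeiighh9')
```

[('5', 'lNzyei', 'ighh')]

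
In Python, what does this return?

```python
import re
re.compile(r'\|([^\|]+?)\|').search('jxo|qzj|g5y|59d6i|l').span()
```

(3, 8)

`re.search` scans for the first position where the pattern succeeds.
The match spans [3:8] → '|qzj|'.
Captured: group 1 = 'qzj'.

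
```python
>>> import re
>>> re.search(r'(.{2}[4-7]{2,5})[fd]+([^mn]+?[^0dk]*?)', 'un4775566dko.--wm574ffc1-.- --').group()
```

'4775566dk'

The `?` after the quantifier makes it lazy — it takes as little as possible before letting the rest of the pattern try.
The match spans [2:11] → '4775566dk'.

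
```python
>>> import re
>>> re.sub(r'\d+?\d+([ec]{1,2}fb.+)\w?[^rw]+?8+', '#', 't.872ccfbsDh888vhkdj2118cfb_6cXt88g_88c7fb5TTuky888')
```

Pattern: one or more of a digit (lazy); then one or more of a digit; then 1 to 2 of one of [ec], then the literal 'fb', then one or more of any character (captured); then optionally a word character, then one or more of any character except [rw] (lazy), then one or more of a literal '8'.
Matches: at [2:51] → '872ccfbsDh888vhkdj2118cfb_6cXt88g_88c7fb5TTuky888'.
`sub` substitutes '#' at each match site.

't.#'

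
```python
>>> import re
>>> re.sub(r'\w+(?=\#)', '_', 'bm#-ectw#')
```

The `(?=…)`/`(?<=…)` assertion just peeks at neighbouring text; it doesn't advance the match position.
Every occurrence is swapped for '_'.

'_#-_#'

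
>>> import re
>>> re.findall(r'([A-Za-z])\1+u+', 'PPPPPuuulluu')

['P', 'l']

`\1` has to match the exact text group 1 already captured.
One capturing group, so `findall` returns just the captured substring from each match — 2 in all.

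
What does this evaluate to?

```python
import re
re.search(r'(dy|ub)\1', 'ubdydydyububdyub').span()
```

(2, 6)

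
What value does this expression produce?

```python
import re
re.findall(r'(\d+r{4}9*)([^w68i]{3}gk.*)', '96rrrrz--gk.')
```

[('96rrrr', 'z--gk.')]

The pattern matches one or more of a digit, then exactly 4 of the literal 'r', then zero or more of the literal '9' (captured); then exactly 3 of any character except [w68i], then the literal 'gk', then zero or more of any character (captured).
Scanning left to right: at [0:12] match '96rrrrz--gk.', groups = ('96rrrr', 'z--gk.').
Multiple groups make `findall` return tuples — one 2-tuple for the one match.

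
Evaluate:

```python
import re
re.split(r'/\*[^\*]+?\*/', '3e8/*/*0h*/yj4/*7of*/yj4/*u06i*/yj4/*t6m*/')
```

The string is cut at each match, leaving 5 pieces.

['3e8/*', 'yj4', 'yj4', 'yj4', '']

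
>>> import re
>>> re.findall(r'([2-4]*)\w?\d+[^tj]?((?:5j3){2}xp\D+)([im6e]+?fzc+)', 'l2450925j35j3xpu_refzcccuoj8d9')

[('', '5j35j3xpu_r', 'efzccc')]

Pattern: zero or more of a character in [2-4] (captured); then optionally a word character, then one or more of a digit, then optionally any character except [tj]; then the literal '5j3' repeated 2 times, then the literal 'xp', then one or more of a non-digit (captured); then one or more of one of [im6e] (lazy), then the literal 'fz', then one or more of the literal 'c' (captured).
Matches: at [0:24] match 'l2450925j35j3xpu_refzccc', groups = ('', '5j35j3xpu_r', 'efzccc').
3 groups means the one result is a tuple of 3 captured strings — 1 here.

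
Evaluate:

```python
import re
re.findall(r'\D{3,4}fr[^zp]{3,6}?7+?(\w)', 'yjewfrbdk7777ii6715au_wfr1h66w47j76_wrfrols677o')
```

Pattern: 3 to 4 of a non-digit, then the literal 'fr'; then 3 to 6 of any character except [zp] (lazy), then one or more of a literal '7' (lazy); then a word character (captured).
Walking the string: at [0:11] match 'yjewfrbdk77', group 1 = '7'; at [19:33] match 'au_wfr1h66w47j', group 1 = 'j'; at [35:46] match '_wrfrols677', group 1 = '7'.
With a single group, `findall` returns only what that group captured — 3 items.

['7', 'j', '7']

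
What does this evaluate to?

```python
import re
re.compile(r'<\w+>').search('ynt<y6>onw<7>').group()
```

'<y6>'

The match spans [3:7] → '<y6>'.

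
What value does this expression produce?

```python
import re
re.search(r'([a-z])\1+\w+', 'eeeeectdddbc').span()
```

After group 1 captures some text, `\1` only succeeds where that same text appears again.
`search` walks the string left to right and returns the first match it finds.
The match spans [0:12] → 'eeeeectdddbc'.
Captured: group 1 = 'e'.

(0, 12)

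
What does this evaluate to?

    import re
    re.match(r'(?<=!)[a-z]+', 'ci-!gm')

None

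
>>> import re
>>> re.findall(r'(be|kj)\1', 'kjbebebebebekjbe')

`\1` is not a pattern — it's the concrete string captured by group 1, re-applied verbatim.
Walking the string: at [2:6] match 'bebe', group 1 = 'be'; at [6:10] match 'bebe', group 1 = 'be'.
Because there's exactly one group, `findall` drops the full match and keeps group 1 from each hit.

['be', 'be']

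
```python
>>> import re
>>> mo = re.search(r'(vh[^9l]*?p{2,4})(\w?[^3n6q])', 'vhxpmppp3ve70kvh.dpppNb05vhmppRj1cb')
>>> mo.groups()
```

('vhxpmppp', '3v')

Pattern: the literal 'vh', then zero or more of any character except [9l] (lazy), then 2 to 4 of the literal 'p' (captured); then optionally a word character, then any character except [3n6q] (captured).
A `+?`/`*?`/`{m,n}?` starts at its minimum and grows only as far as needed for what follows to match.
`re.search` scans for the first position where the pattern succeeds.
The match spans [0:10] → 'vhxpmppp3v'.
Captured: group 1 = 'vhxpmppp', group 2 = '3v'.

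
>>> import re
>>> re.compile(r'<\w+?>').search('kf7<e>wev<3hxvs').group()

The match spans [3:6] → '<e>'.

'<e>'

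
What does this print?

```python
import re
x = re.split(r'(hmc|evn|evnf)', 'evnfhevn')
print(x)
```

Branches in `(...|...)` are attempted left-to-right; the first branch that allows the whole pattern to succeed is taken.
Matches to split on: at [0:3] → 'evn'; at [5:8] → 'evn'.
`re.split` interleaves the captured-group text with the surrounding fragments.

['', 'evn', 'fh', 'evn', '']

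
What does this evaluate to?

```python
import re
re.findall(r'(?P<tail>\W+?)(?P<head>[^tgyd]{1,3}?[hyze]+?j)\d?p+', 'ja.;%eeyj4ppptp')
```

A `+?`/`*?`/`{m,n}?` starts at its minimum and grows only as far as needed for what follows to match.
With 2 capturing groups, `findall` returns a 2-tuple per match.

[('.', ';%eeyj')]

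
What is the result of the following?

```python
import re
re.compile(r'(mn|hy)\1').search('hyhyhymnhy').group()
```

'hyhy'

After group 1 captures some text, `\1` only succeeds where that same text appears again.
The match spans [0:4] → 'hyhy'.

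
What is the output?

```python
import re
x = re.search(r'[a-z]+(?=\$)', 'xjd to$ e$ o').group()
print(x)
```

to

The lookaround is zero-width — it requires the adjacent text to match without consuming it, so the asserted text isn't part of the match.
`re.search` scans for the first position where the pattern succeeds.
The match spans [4:6] → 'to'.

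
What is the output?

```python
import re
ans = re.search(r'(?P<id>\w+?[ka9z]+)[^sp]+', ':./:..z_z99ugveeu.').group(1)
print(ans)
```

z_z99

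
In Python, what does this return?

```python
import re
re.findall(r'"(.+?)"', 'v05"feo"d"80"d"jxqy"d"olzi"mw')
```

['feo', '80', 'jxqy', 'olzi']

With the lazy modifier that quantifier settles for the fewest repetitions that let the rest of the pattern succeed (the atoms after it are unaffected and can still be greedy).
Scanning left to right: at [3:8] match '"feo"', group 1 = 'feo'; at [9:13] match '"80"', group 1 = '80'; at [14:20] match '"jxqy"', group 1 = 'jxqy'; at [21:27] match '"olzi"', group 1 = 'olzi'.
Because there's exactly one group, `findall` drops the full match and keeps group 1 from each hit.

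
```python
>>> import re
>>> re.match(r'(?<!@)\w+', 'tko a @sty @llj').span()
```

`re.match` won't scan ahead — the pattern has to work from the very first character.
The match spans [0:3] → 'tko'.

(0, 3)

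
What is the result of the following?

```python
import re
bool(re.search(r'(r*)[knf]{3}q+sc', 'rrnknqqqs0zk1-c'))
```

Here no position works, so the call returns None, and `bool(None)` is False.

False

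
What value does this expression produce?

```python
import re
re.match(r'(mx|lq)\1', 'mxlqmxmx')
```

None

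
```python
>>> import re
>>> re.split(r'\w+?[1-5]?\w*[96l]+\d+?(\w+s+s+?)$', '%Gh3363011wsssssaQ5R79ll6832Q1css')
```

['%', '32Q1css', '']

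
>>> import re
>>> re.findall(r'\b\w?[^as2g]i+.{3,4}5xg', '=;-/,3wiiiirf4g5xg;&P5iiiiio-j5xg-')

['3wiiiirf4g5xg', 'P5iiiiio-j5xg']

The pattern matches a word boundary (`\b`, zero-width); then optionally a word character, then any character except [as2g]; then one or more of the literal 'i', then 3 to 4 of any character, then the literal '5xg'.
Scanning left to right: at [5:18] → '3wiiiirf4g5xg'; at [20:33] → 'P5iiiiio-j5xg'.
`findall` yields the raw match text (2 of them) because the pattern has no groups.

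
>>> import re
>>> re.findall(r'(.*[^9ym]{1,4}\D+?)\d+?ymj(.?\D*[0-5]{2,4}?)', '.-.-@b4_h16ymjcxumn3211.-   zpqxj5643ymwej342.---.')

[('.-.-@b4_h', 'cxumn32')]

Pattern: zero or more of any character, then 1 to 4 of any character except [9ym], then one or more of a non-digit (lazy) (captured); then one or more of a digit (lazy), then the literal 'ymj'; then optionally any character, then zero or more of a non-digit, then 2 to 4 of a character in [0-5] (lazy) (captured).
Lazy quantifiers expand one character at a time until the remainder of the pattern can match.
Scanning left to right: at [0:21] match '.-.-@b4_h16ymjcxumn32', groups = ('.-.-@b4_h', 'cxumn32').
With 2 capturing groups, `findall` returns a 2-tuple per match.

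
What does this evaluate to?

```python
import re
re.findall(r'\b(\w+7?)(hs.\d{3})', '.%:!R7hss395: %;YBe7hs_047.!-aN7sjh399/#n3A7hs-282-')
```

[('R7', 'hss395'), ('YBe7', 'hs_047'), ('n3A7', 'hs-282')]

This matches a word boundary (`\b`, zero-width); then one or more of a word character, then optionally a literal '7' (captured); then the literal 'hs', then any character, then exactly 3 of a digit (captured).
Matches: at [4:12] match 'R7hss395', groups = ('R7', 'hss395'); at [16:26] match 'YBe7hs_047', groups = ('YBe7', 'hs_047'); at [40:50] match 'n3A7hs-282', groups = ('n3A7', 'hs-282').
`findall` packs the 2 group values into a tuple for every match.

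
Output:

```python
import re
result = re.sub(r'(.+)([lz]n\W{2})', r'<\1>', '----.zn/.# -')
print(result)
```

<----.># -

The replacement refers to a captured group, so each match is rewritten using its own captured text.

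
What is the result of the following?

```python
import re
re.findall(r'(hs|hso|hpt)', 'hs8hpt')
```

One capturing group, so `findall` returns just the captured substring from each match — 2 in all.

['hs', 'hpt']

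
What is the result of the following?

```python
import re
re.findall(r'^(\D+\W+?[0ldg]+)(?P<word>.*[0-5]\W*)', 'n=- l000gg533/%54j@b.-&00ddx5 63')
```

[('n=- l000gg', '533/%54j@b.-&00ddx5 63')]

Pattern: anchored at the start of the string; then one or more of a non-digit, then one or more of a non-word character (lazy), then one or more of one of [0ldg] (captured); then zero or more of any character, then a character in [0-5], then zero or more of a non-word character (captured as 'word').
Walking the string: at [0:32] match 'n=- l000gg533/%54j@b.-&00ddx5 63', groups = ('n=- l000gg', '533/%54j@b.-&00ddx5 63').
`findall` packs the 2 group values into a tuple for every match.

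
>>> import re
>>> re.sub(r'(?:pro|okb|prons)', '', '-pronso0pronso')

'-nso0nso'

The regex engine tests alternatives in the order written; an earlier branch that matches wins even if a later one would match more.
Matches: at [1:4] → 'pro'; at [8:11] → 'pro'.
Each match is replaced by ''.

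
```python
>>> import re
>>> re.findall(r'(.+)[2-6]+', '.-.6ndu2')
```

The pattern matches one or more of any character (captured); then one or more of a character in [2-6].
Walking the string: at [0:8] match '.-.6ndu2', group 1 = '.-.6ndu'.
`findall` collects group 1 from the one match (1 total).

['.-.6ndu']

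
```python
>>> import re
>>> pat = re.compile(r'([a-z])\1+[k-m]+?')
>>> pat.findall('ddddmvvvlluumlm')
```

['d', 'v', 'u']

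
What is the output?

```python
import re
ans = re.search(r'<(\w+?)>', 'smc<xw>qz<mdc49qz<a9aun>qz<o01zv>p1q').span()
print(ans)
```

(3, 7)

The match spans [3:7] → '<xw>'.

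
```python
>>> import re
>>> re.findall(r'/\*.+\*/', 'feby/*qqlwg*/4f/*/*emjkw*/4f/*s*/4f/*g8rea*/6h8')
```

['/*qqlwg*/4f/*/*emjkw*/4f/*s*/4f/*g8rea*/']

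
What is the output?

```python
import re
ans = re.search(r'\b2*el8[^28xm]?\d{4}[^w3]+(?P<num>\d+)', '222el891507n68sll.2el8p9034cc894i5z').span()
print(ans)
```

(0, 27)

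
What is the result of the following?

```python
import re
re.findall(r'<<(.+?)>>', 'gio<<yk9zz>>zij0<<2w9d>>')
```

Walking the string: at [3:12] match '<<yk9zz>>', group 1 = 'yk9zz'; at [16:24] match '<<2w9d>>', group 1 = '2w9d'.
Because there's exactly one group, `findall` drops the full match and keeps group 1 from each hit.

['yk9zz', '2w9d']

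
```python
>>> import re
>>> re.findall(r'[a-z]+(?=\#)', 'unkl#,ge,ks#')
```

The positive lookaround only admits positions where the adjacent text matches; those characters stay outside the span.
Walking the string: at [0:4] → 'unkl'; at [9:11] → 'ks'.
No capturing groups, so `findall` returns the 2 full match strings.

['unkl', 'ks']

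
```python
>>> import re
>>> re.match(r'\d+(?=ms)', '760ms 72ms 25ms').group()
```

With `match`, the pattern is implicitly anchored at the beginning.
The match spans [0:3] → '760'.

'760'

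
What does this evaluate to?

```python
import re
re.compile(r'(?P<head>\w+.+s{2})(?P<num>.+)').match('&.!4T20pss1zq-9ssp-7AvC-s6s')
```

This matches one or more of a word character, then one or more of any character, then exactly 2 of the literal 's' (captured as 'head'); then one or more of any character (captured as 'num').
With `match`, the pattern is implicitly anchored at the beginning.
Here position 0 doesn't satisfy it, so the call returns None.

None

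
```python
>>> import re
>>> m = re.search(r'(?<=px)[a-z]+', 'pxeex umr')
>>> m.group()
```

'eex'

The lookaround is zero-width — it requires the adjacent text to match without consuming it, so the asserted text isn't part of the match.
The match spans [2:5] → 'eex'.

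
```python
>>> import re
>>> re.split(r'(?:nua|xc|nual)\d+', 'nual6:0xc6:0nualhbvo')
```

The string is cut at each match, leaving 3 pieces.

['', ':0', ':0nualhbvo']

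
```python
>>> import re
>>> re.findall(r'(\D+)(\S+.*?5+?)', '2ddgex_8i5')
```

[('ddgex_', '8i5')]

This matches one or more of a non-digit (captured); then one or more of a non-whitespace character, then zero or more of any character (lazy), then one or more of the literal '5' (lazy) (captured).
With 2 capturing groups, `findall` returns a 2-tuple per match.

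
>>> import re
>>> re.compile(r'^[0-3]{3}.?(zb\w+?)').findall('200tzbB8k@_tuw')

This matches anchored at the start of the string; then exactly 3 of a character in [0-3], then optionally any character; then the literal 'zb', then one or more of a word character (lazy) (captured).
Because the quantifier is non-greedy, it stops expanding at the earliest point where the rest of the pattern can succeed.
Matches: at [0:7] match '200tzbB', group 1 = 'zbB'.
`findall` collects group 1 from the one match (1 total).

['zbB']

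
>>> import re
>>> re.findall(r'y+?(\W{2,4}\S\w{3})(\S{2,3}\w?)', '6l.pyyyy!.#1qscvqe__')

The pattern matches one or more of a literal 'y' (lazy); then 2 to 4 of a non-word character, then a non-whitespace character, then exactly 3 of a word character (captured); then 2 to 3 of a non-whitespace character, then optionally a word character (captured).
Matches: at [4:19] match 'yyyy!.#1qscvqe_', groups = ('!.#1qsc', 'vqe_').
Multiple groups make `findall` return tuples — one 2-tuple for the one match.

[('!.#1qsc', 'vqe_')]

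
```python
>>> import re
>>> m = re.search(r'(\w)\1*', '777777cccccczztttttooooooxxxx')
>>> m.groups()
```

('7',)

The backreference `\1` re-matches whatever the first group consumed, character for character.
Unlike `match`, `search` isn't anchored — it looks for the pattern anywhere in the string.
The match spans [0:6] → '777777'.
Captured: group 1 = '7'.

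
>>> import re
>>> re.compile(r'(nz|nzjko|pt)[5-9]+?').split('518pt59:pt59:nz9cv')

With a capturing group present, the delimiter's captured portion is kept in the result list.

['518', 'pt', '9:', 'pt', '9:', 'nz', 'cv']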